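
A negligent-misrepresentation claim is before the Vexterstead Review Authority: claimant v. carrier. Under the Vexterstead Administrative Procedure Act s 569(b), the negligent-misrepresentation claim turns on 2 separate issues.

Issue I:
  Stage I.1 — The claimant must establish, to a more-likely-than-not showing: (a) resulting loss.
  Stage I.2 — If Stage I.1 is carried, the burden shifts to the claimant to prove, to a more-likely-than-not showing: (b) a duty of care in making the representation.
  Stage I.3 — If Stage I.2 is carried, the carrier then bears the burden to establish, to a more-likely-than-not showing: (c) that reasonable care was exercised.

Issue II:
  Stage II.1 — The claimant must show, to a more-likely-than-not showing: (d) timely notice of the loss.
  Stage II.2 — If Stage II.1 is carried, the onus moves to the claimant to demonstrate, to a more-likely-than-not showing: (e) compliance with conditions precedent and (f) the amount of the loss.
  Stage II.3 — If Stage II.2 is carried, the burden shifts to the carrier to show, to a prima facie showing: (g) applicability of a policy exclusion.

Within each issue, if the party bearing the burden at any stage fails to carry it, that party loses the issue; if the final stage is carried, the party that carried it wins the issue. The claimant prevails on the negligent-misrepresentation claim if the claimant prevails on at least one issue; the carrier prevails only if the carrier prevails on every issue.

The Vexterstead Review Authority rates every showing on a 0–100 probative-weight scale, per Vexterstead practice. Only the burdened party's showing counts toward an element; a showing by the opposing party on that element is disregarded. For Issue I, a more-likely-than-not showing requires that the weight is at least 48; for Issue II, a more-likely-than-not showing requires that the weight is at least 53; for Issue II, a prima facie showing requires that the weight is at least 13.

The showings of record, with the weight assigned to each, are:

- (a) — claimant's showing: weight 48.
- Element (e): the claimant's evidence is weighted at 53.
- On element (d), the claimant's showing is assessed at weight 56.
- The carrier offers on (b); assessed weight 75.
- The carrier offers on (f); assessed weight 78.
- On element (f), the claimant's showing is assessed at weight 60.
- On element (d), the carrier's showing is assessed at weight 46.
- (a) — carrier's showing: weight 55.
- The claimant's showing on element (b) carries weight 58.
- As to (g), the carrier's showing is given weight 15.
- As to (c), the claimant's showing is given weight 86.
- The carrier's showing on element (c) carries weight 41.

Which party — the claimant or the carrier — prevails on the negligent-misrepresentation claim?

claimant

— Issue I —
Stage I.1 (claimant, a more-likely-than-not showing, weight is at least 48): (a) 48 (carrier's 55 disregarded) ≥ 48 — meets.
  Stage I.1 is satisfied; the claimant continues to bear the burden.
Stage I.2 (claimant, a more-likely-than-not showing, weight is at least 48): (b) 58 (carrier's 75 disregarded) ≥ 48 — meets.
  The claimant carries Stage I.2; the carrier now bears the burden.
Stage I.3 (carrier, a more-likely-than-not showing, weight is at least 48): (c) 41 (claimant's 86 disregarded) < 48 — fails.
  The carrier does not carry Stage I.3.
The claimant prevails on this issue.
— Issue II —
At Stage II.1 the claimant must meet a more-likely-than-not showing (weight is at least 53): on (d) the weight is 56 (the carrier's 46 is given no effect), which does reach 53, so (d) meets the standard.
  Stage II.1 carried; the burden remains with the claimant.
At Stage II.2 the claimant must meet a more-likely-than-not showing (weight is at least 53): on (e) the weight is 53, ≥ 53, so (e) meets the standard; on (f) the weight is 60 (the carrier's 78 is given no effect), ≥ 53, so (f) meets the standard.
  All elements met. The burden passes to the carrier.
At Stage II.3 the carrier must meet a prima facie showing (weight is at least 13): on (g) the weight is 15, ≥ 13, so (g) meets the standard.
  Stage II.3 carried; the final stage is satisfied.
All stages carried — the carrier prevails on this issue.
Per-issue: Issue I → claimant; Issue II → carrier. The claimant must prevail on at least one issue; overall, the claimant prevails.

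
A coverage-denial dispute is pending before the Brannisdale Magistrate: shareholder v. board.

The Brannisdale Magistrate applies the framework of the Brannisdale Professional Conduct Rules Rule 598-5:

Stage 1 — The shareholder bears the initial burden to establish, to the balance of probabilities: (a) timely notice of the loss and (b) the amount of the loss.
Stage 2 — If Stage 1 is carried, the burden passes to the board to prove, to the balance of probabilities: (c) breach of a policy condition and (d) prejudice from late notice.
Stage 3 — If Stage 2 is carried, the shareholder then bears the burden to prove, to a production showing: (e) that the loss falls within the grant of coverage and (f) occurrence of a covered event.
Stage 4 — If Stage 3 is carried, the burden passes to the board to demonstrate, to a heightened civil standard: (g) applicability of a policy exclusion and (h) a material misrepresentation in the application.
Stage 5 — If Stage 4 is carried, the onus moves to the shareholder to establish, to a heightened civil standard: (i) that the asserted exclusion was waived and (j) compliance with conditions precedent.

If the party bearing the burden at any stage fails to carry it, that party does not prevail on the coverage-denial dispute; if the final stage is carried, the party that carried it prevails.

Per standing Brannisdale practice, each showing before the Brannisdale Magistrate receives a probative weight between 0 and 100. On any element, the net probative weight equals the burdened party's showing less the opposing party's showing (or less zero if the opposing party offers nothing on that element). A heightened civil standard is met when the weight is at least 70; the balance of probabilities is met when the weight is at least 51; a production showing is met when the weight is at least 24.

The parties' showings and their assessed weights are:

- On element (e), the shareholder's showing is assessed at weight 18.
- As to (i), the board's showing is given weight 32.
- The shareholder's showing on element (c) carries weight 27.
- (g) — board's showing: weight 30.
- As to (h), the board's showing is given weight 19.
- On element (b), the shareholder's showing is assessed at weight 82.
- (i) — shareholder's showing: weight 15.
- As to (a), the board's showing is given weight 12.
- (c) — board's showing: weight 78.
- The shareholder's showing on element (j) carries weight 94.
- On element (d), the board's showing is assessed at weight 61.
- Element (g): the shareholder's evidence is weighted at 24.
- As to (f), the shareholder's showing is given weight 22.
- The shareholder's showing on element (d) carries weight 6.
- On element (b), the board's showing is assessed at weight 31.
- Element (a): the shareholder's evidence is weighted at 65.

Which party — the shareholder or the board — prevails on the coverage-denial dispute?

board

Stage 1 — burden on shareholder; standard: the balance of probabilities (weight is at least 51).
    (a): 65 − 12 = 53 ≥ 51 [met]
    (b): 82 − 31 = 51 ≥ 51 [met]
  Stage 1 carried; the burden shifts to the board.
Stage 2 — burden on board; standard: the balance of probabilities (weight is at least 51).
    (c): 78 − 27 = 51 ≥ 51 [met]
    (d): 61 − 6 = 55 ≥ 51 [met]
  All elements met. The burden passes to the shareholder.
Stage 3 — burden on shareholder; standard: a production showing (weight is at least 24).
    (e): 18 < 24 [not met]
    (f): 22 < 24 [not met]
  The shareholder does not carry Stage 3.
So the board prevails.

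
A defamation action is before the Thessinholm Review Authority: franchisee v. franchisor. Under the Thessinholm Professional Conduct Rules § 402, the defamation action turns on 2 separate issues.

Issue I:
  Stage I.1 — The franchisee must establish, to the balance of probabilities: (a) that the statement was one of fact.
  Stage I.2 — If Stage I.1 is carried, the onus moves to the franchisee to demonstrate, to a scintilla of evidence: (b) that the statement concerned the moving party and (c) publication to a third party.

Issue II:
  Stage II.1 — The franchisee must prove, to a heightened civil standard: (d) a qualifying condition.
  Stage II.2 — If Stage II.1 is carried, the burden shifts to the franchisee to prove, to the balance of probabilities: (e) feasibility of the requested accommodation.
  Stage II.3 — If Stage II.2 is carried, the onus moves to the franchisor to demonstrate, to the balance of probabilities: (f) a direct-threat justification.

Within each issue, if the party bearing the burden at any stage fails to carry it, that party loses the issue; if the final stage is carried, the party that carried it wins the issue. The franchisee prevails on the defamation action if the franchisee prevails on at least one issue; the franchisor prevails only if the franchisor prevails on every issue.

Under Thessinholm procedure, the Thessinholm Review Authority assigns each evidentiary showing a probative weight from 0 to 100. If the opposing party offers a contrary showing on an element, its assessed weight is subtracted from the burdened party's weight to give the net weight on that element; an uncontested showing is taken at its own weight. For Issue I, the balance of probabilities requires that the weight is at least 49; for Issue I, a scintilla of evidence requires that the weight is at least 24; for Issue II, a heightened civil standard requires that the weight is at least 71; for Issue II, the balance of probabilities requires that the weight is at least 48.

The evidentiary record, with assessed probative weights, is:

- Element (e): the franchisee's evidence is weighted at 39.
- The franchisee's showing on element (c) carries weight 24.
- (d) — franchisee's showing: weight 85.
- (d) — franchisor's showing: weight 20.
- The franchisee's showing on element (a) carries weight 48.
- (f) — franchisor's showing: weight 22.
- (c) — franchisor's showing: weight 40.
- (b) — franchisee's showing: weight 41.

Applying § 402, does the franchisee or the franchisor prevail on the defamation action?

— Issue I —
At Stage I.1 the franchisee must meet the balance of probabilities (weight is at least 49): on (a) the weight is 48, which does not reach 49, so (a) does not meet the standard.
  Stage I.1 not carried; the franchisee fails its burden.
So the franchisor prevails on this issue.
— Issue II —
At Stage II.1 the franchisee must meet a heightened civil standard (weight is at least 71): on (d) the weight is 85 less the opposing 20 gives net 65, < 71, so (d) does not meet the standard.
  Stage II.1 not carried; the franchisee fails its burden.
The analysis ends at Stage II.1; the franchisor prevails on this issue.
Per-issue: Issue I → franchisor; Issue II → franchisor. The franchisee must prevail on at least one issue; overall, the franchisor prevails.

franchisor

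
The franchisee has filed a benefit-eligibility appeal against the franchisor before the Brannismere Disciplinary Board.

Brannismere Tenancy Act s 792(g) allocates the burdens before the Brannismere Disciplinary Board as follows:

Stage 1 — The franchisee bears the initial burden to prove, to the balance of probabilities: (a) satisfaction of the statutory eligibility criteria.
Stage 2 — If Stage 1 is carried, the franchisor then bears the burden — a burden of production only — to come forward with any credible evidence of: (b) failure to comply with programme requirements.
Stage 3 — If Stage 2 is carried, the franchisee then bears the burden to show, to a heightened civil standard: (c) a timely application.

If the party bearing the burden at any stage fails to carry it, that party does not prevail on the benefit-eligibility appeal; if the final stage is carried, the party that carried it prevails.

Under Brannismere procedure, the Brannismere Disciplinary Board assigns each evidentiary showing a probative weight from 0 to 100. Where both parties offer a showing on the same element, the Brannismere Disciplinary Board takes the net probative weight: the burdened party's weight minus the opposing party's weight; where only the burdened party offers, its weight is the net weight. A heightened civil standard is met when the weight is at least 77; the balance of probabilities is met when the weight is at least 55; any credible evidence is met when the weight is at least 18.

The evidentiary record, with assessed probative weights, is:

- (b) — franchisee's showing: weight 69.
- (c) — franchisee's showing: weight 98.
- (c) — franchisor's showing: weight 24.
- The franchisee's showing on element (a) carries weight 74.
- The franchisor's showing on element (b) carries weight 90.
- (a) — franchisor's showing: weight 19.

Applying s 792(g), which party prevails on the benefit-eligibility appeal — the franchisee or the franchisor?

franchisor

Stage 1 (franchisee, the balance of probabilities, weight is at least 55): (a) net 74−19=55 ≥ 55 — meets.
  All elements met. The burden passes to the franchisor.
Stage 2 (franchisor, any credible evidence, weight is at least 18): (b) net 90−69=21 ≥ 18 — meets.
  Stage 2 carried; the burden shifts to the franchisee.
Stage 3 (franchisee, a heightened civil standard, weight is at least 77): (c) net 98−24=74 < 77 — fails.
  The franchisee does not carry Stage 3.
The franchisor prevails.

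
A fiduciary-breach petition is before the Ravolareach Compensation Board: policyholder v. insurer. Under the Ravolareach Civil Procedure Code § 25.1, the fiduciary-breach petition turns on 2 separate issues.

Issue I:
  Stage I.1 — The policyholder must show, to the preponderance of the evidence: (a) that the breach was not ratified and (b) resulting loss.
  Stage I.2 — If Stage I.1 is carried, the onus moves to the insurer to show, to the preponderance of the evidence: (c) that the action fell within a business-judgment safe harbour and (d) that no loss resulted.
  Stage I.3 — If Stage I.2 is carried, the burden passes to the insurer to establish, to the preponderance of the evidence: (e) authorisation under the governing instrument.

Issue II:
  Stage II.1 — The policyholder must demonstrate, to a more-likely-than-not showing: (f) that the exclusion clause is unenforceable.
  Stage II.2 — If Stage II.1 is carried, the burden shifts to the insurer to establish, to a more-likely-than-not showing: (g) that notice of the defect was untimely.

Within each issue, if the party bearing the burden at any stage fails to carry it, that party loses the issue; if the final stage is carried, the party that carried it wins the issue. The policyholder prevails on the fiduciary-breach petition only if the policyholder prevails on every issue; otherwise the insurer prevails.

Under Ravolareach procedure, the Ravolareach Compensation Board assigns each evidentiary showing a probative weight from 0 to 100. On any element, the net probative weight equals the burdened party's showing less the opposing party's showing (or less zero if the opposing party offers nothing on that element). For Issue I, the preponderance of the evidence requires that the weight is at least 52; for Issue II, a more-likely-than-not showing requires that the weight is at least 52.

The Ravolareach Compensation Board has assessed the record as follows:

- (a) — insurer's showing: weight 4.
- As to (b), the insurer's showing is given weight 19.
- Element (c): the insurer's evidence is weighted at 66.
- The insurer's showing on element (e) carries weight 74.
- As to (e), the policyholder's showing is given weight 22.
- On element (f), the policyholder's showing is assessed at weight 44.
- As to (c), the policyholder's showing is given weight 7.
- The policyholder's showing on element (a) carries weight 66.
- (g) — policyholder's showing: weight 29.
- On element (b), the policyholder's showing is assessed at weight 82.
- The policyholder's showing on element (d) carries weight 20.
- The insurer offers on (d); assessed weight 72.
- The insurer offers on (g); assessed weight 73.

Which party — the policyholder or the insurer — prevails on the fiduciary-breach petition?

insurer

— Issue I —
Stage I.1 (policyholder, the preponderance of the evidence, weight is at least 52): (a) net 66−4=62 ≥ 52 — meets; (b) net 82−19=63 ≥ 52 — meets.
  The policyholder carries Stage I.1; the insurer now bears the burden.
Stage I.2 (insurer, the preponderance of the evidence, weight is at least 52): (c) net 66−7=59 ≥ 52 — meets; (d) net 72−20=52 ≥ 52 — meets.
  All elements met. The insurer retains the burden for Stage I.3.
Stage I.3 (insurer, the preponderance of the evidence, weight is at least 52): (e) net 74−22=52 ≥ 52 — meets.
  All elements met at the final stage.
With every stage satisfied, the insurer prevails on this issue.
— Issue II —
Stage II.1 — burden on policyholder; standard: a more-likely-than-not showing (weight is at least 52).
    (f): 44 < 52 [not met]
  The policyholder does not carry Stage II.1.
The insurer prevails on this issue.
Per-issue: Issue I → insurer; Issue II → insurer. The policyholder must prevail on every issue; overall, the insurer prevails.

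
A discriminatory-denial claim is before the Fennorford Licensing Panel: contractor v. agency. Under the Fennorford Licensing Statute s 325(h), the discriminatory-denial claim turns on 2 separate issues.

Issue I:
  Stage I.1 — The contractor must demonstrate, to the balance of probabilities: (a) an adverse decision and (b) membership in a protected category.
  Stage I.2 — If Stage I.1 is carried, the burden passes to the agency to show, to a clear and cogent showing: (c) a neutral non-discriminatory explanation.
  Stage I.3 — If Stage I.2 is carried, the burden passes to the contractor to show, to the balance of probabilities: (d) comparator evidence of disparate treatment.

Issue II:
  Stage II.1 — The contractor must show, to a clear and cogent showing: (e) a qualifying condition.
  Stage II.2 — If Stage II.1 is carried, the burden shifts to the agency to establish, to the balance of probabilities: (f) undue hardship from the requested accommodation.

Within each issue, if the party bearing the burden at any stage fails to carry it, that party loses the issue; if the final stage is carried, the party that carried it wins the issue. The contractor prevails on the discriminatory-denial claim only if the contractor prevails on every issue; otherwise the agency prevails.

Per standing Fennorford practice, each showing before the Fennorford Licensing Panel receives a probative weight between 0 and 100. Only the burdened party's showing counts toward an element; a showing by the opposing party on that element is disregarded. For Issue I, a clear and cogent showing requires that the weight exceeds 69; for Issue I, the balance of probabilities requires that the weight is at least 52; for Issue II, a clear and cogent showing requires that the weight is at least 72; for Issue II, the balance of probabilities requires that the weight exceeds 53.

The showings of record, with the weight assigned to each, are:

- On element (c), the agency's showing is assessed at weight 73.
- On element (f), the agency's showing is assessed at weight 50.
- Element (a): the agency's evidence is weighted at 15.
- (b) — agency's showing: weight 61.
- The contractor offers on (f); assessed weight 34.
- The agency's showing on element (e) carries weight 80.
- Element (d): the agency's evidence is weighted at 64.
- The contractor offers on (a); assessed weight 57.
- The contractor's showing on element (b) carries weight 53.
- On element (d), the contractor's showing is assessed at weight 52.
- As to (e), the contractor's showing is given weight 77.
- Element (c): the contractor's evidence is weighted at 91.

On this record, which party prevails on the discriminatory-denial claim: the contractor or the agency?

— Issue I —
Stage I.1 (contractor, the balance of probabilities, weight is at least 52): (a) 57 (agency's 15 disregarded) ≥ 52 — meets; (b) 53 (agency's 61 disregarded) ≥ 52 — meets.
  Stage I.1 is satisfied; the onus moves to the agency.
Stage I.2 (agency, a clear and cogent showing, weight exceeds 69): (c) 73 (contractor's 91 disregarded) > 69 — meets.
  Stage I.2 carried; the burden shifts to the contractor.
Stage I.3 (contractor, the balance of probabilities, weight is at least 52): (d) 52 (agency's 64 disregarded) ≥ 52 — meets.
  Stage I.3 carried; the final stage is satisfied.
All stages carried — the contractor prevails on this issue.
— Issue II —
Stage II.1 (contractor, a clear and cogent showing, weight is at least 72): (e) 77 (agency's 80 disregarded) ≥ 72 — meets.
  All elements met. The burden passes to the agency.
Stage II.2 (agency, the balance of probabilities, weight exceeds 53): (f) 50 (contractor's 34 disregarded) ≤ 53 — fails.
  Stage II.2 not carried; the agency fails its burden.
The contractor prevails on this issue.
Per-issue: Issue I → contractor; Issue II → contractor. The contractor must prevail on every issue; overall, the contractor prevails.

contractor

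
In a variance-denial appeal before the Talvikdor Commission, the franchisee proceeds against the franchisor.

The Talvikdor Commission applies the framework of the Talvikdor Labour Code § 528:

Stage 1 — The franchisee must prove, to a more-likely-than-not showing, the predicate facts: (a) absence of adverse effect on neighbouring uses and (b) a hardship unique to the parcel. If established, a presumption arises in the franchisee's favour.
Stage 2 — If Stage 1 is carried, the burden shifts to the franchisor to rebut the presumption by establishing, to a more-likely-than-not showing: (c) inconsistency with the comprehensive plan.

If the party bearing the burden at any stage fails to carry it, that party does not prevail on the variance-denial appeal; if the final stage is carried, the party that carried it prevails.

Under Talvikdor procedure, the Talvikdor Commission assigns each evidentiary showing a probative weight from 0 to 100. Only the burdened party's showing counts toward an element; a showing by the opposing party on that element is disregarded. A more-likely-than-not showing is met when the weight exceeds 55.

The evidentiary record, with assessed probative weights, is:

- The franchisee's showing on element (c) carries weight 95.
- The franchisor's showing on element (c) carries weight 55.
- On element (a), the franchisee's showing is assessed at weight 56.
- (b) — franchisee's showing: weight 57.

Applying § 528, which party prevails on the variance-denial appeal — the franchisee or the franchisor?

At Stage 1 the franchisee must meet a more-likely-than-not showing (weight exceeds 55): on (a) the weight is 56, > 55, so (a) meets the standard; on (b) the weight is 57, which does exceed 55, so (b) meets the standard.
  Stage 1 is satisfied; the onus moves to the franchisor.
At Stage 2 the franchisor must meet a more-likely-than-not showing (weight exceeds 55): on (c) the weight is 55 (the franchisee's 95 is given no effect), which does not exceed 55, so (c) does not meet the standard.
  The franchisor does not carry Stage 2.
So the franchisee prevails.

franchisee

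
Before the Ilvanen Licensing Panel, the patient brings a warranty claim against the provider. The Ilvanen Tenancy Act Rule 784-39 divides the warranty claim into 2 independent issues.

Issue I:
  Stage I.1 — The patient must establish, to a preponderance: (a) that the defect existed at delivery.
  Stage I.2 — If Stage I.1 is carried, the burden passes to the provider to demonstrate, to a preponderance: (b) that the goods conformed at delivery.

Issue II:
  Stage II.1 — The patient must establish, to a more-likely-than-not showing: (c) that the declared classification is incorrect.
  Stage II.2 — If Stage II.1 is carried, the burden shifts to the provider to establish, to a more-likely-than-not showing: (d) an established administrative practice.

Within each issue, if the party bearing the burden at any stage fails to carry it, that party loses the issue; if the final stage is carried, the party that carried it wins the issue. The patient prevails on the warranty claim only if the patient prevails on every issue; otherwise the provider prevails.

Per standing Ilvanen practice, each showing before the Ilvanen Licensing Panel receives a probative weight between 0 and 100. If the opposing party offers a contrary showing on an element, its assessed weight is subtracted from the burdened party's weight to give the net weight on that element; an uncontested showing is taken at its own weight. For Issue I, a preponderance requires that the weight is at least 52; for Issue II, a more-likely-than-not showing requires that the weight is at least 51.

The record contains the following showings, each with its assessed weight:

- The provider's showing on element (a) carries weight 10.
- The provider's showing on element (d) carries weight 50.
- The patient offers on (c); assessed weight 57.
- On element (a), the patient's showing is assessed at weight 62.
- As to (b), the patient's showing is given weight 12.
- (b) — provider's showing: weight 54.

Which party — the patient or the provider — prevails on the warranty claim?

— Issue I —
At Stage I.1 the patient must meet a preponderance (weight is at least 52): on (a) the weight is 62 less the opposing 10 gives net 52, ≥ 52, so (a) meets the standard.
  Stage I.1 is satisfied; the onus moves to the provider.
At Stage I.2 the provider must meet a preponderance (weight is at least 52): on (b) the weight is 54 less the opposing 12 gives net 42, < 52, so (b) does not meet the standard.
  Stage I.2 not carried; the provider fails its burden.
The patient prevails on this issue.
— Issue II —
Stage II.1 (patient, a more-likely-than-not showing, weight is at least 51): (c) 57 ≥ 51 — meets.
  All elements met. The burden passes to the provider.
Stage II.2 (provider, a more-likely-than-not showing, weight is at least 51): (d) 50 < 51 — fails.
  Not every element is met, so the provider fails to carry Stage II.2.
The analysis ends at Stage II.2; the patient prevails on this issue.
Per-issue: Issue I → patient; Issue II → patient. The patient must prevail on every issue; overall, the patient prevails.

patient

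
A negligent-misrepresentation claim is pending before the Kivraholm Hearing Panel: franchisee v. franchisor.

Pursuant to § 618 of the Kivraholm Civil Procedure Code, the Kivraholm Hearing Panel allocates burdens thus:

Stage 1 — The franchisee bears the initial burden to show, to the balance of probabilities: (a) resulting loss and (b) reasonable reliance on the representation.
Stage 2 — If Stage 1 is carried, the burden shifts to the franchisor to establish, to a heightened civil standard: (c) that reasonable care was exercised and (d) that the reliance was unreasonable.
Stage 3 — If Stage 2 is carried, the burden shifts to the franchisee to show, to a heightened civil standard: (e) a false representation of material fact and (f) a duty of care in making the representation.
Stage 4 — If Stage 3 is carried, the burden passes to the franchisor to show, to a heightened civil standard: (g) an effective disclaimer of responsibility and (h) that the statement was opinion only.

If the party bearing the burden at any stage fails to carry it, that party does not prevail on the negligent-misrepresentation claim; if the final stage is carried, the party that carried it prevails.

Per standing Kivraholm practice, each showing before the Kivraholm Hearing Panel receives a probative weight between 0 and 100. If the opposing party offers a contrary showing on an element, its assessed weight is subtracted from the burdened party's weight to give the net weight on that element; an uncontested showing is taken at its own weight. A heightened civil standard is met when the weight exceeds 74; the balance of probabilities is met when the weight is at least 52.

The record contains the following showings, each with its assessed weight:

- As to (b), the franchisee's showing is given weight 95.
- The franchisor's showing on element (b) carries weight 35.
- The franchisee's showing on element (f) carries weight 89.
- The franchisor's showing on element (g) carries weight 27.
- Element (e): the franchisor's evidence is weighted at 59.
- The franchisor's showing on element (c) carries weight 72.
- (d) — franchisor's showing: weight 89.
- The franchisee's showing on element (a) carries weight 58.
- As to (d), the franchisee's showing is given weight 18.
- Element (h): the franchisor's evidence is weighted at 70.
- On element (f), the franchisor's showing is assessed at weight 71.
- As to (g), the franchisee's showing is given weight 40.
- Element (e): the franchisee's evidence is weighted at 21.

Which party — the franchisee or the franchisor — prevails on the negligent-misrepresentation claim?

franchisee

Stage 1 — burden on franchisee; standard: the balance of probabilities (weight is at least 52).
    (a): 58 ≥ 52 [met]
    (b): 95 − 35 = 60 ≥ 52 [met]
  Stage 1 carried; the burden shifts to the franchisor.
Stage 2 — burden on franchisor; standard: a heightened civil standard (weight exceeds 74).
    (c): 72 ≤ 74 [not met]
    (d): 89 − 18 = 71 ≤ 74 [not met]
  The franchisor does not carry Stage 2.
So the franchisee prevails.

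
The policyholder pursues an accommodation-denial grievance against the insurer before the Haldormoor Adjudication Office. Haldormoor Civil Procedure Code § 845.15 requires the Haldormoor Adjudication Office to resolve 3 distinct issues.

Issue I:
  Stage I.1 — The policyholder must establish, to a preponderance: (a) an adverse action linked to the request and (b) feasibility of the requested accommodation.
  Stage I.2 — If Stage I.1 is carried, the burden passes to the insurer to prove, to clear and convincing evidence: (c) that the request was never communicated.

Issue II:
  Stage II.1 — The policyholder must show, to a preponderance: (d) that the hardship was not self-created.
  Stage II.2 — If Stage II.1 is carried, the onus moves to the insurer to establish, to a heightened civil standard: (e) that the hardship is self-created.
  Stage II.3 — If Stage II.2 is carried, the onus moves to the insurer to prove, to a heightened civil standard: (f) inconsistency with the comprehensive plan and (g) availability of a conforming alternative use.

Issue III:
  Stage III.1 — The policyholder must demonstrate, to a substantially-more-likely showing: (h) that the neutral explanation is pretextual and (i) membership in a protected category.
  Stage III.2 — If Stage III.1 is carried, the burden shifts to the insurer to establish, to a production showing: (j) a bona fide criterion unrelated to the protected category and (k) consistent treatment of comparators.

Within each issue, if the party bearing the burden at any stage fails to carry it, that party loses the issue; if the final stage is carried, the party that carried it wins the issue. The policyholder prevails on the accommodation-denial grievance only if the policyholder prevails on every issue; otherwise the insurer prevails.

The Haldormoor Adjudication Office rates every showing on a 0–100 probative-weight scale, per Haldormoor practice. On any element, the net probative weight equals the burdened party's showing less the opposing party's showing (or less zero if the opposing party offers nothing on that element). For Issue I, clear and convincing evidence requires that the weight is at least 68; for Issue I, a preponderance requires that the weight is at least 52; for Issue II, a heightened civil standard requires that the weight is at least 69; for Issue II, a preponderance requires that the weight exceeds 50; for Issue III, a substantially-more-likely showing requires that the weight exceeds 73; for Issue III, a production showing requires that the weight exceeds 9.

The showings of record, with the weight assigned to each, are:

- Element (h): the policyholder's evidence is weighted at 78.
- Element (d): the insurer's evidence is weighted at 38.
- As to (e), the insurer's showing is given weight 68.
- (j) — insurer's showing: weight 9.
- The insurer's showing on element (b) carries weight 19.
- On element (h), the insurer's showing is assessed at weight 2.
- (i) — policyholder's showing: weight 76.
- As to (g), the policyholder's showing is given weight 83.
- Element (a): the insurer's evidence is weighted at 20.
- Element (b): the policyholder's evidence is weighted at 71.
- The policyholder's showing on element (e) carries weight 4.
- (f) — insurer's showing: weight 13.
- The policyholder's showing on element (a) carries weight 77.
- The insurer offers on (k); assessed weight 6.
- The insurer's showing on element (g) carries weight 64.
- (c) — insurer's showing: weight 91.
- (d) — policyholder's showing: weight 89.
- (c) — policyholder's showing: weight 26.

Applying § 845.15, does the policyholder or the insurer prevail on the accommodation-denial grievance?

policyholder

— Issue I —
Stage I.1 (policyholder, a preponderance, weight is at least 52): (a) net 77−20=57 ≥ 52 — meets; (b) net 71−19=52 ≥ 52 — meets.
  All elements met. The burden passes to the insurer.
Stage I.2 (insurer, clear and convincing evidence, weight is at least 68): (c) net 91−26=65 < 68 — fails.
  Stage I.2 not carried; the insurer fails its burden.
The policyholder prevails on this issue.
— Issue II —
At Stage II.1 the policyholder must meet a preponderance (weight exceeds 50): on (d) the weight is 89 less the opposing 38 gives net 51, which does exceed 50, so (d) meets the standard.
  The policyholder carries Stage II.1; the insurer now bears the burden.
At Stage II.2 the insurer must meet a heightened civil standard (weight is at least 69): on (e) the weight is 68 less the opposing 4 gives net 64, which does not reach 69, so (e) does not meet the standard.
  Not every element is met, so the insurer fails to carry Stage II.2.
So the policyholder prevails on this issue.
— Issue III —
At Stage III.1 the policyholder must meet a substantially-more-likely showing (weight exceeds 73): on (h) the weight is 78 less the opposing 2 gives net 76, > 73, so (h) meets the standard; on (i) the weight is 76, > 73, so (i) meets the standard.
  All elements met. The burden passes to the insurer.
At Stage III.2 the insurer must meet a production showing (weight exceeds 9): on (j) the weight is 9, ≤ 9, so (j) does not meet the standard; on (k) the weight is 6, ≤ 9, so (k) does not meet the standard.
  Not every element is met, so the insurer fails to carry Stage III.2.
So the policyholder prevails on this issue.
Per-issue: Issue I → policyholder; Issue II → policyholder; Issue III → policyholder. The policyholder must prevail on every issue; overall, the policyholder prevails.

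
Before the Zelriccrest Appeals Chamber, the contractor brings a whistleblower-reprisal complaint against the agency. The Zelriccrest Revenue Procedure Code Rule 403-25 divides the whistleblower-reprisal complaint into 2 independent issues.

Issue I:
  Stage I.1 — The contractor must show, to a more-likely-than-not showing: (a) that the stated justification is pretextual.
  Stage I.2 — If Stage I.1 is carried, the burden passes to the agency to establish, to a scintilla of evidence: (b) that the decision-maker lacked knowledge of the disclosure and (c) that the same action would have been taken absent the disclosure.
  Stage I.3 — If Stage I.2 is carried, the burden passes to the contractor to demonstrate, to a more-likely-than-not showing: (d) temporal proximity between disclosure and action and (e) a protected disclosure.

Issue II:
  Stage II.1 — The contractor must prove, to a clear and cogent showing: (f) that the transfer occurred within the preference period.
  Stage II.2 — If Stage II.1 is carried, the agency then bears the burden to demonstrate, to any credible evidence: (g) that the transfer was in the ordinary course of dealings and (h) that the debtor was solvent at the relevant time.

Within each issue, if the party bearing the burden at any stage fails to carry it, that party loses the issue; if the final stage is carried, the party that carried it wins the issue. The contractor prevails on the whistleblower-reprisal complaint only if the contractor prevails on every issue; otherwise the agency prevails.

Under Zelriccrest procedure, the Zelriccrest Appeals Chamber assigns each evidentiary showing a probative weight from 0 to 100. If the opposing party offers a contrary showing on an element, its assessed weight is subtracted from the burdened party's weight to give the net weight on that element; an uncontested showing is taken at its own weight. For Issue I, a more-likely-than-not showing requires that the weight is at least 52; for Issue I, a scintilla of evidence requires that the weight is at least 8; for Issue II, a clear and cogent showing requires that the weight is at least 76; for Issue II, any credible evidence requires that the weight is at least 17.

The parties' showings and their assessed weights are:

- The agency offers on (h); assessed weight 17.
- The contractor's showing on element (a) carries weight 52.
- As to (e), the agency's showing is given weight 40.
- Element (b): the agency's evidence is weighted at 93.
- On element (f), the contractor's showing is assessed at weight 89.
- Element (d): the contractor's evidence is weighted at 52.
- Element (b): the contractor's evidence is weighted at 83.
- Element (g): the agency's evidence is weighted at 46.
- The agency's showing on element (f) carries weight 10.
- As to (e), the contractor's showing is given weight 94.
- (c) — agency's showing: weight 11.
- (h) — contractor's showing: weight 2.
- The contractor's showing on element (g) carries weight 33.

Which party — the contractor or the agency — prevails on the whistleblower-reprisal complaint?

— Issue I —
Stage I.1 — burden on contractor; standard: a more-likely-than-not showing (weight is at least 52).
    (a): 52 ≥ 52 [met]
  The contractor carries Stage I.1; the agency now bears the burden.
Stage I.2 — burden on agency; standard: a scintilla of evidence (weight is at least 8).
    (b): 93 − 83 = 10 ≥ 8 [met]
    (c): 11 ≥ 8 [met]
  Stage I.2 is satisfied; the onus moves to the contractor.
Stage I.3 — burden on contractor; standard: a more-likely-than-not showing (weight is at least 52).
    (d): 52 ≥ 52 [met]
    (e): 94 − 40 = 54 ≥ 52 [met]
  All elements met at the final stage.
All stages carried — the contractor prevails on this issue.
— Issue II —
Stage II.1 — burden on contractor; standard: a clear and cogent showing (weight is at least 76).
    (f): 89 − 10 = 79 ≥ 76 [met]
  Stage II.1 carried; the burden shifts to the agency.
Stage II.2 — burden on agency; standard: any credible evidence (weight is at least 17).
    (g): 46 − 33 = 13 < 17 [not met]
    (h): 17 − 2 = 15 < 17 [not met]
  The agency does not carry Stage II.2.
So the contractor prevails on this issue.
Per-issue: Issue I → contractor; Issue II → contractor. The contractor must prevail on every issue; overall, the contractor prevails.

contractor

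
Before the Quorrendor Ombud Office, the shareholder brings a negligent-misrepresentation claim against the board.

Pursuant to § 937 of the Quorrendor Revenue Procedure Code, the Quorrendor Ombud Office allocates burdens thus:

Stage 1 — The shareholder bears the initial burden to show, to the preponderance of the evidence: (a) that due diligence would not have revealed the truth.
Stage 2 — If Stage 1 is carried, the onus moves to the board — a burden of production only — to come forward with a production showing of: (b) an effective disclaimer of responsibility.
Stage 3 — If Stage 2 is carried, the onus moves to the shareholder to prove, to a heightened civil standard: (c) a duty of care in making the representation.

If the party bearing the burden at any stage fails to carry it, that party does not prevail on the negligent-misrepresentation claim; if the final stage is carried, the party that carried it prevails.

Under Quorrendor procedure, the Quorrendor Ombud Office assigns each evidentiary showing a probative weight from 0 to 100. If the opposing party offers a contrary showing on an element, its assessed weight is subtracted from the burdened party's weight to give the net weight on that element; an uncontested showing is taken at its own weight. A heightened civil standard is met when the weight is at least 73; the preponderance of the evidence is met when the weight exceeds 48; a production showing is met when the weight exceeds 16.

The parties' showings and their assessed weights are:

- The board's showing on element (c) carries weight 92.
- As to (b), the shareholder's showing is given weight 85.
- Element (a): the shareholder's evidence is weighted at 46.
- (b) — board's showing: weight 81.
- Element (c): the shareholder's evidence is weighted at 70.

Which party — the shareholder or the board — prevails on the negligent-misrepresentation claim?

board

Stage 1 — burden on shareholder; standard: the preponderance of the evidence (weight exceeds 48).
    (a): 46 ≤ 48 [not met]
  The shareholder does not carry Stage 1.
The board prevails.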